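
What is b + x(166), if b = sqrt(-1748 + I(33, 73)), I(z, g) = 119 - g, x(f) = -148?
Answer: -148 + I*sqrt(1702) ≈ -148.0 + 41.255*I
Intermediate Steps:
b = I*sqrt(1702) (b = sqrt(-1748 + (119 - 1*73)) = sqrt(-1748 + (119 - 73)) = sqrt(-1748 + 46) = sqrt(-1702) = I*sqrt(1702) ≈ 41.255*I)
b + x(166) = I*sqrt(1702) - 148 = -148 + I*sqrt(1702)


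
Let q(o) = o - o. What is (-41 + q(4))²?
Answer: 1681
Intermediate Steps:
q(o) = 0
(-41 + q(4))² = (-41 + 0)² = (-41)² = 1681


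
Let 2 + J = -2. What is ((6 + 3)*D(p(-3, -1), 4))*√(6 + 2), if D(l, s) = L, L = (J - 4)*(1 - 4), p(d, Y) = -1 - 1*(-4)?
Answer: 432*√2 ≈ 610.94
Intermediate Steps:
p(d, Y) = 3 (p(d, Y) = -1 + 4 = 3)
J = -4 (J = -2 - 2 = -4)
L = 24 (L = (-4 - 4)*(1 - 4) = -8*(-3) = 24)
D(l, s) = 24
((6 + 3)*D(p(-3, -1), 4))*√(6 + 2) = ((6 + 3)*24)*√(6 + 2) = (9*24)*√8 = 216*(2*√2) = 432*√2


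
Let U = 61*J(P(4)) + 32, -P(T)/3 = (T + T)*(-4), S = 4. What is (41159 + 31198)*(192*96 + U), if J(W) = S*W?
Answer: 3030890016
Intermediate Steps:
P(T) = 24*T (P(T) = -3*(T + T)*(-4) = -3*2*T*(-4) = -(-24)*T = 24*T)
J(W) = 4*W
U = 23456 (U = 61*(4*(24*4)) + 32 = 61*(4*96) + 32 = 61*384 + 32 = 23424 + 32 = 23456)
(41159 + 31198)*(192*96 + U) = (41159 + 31198)*(192*96 + 23456) = 72357*(18432 + 23456) = 72357*41888 = 3030890016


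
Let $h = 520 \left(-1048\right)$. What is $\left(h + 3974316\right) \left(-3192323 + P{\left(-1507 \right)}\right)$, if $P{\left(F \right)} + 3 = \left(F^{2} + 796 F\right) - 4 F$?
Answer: $-7252474085276$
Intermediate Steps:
$P{\left(F \right)} = -3 + F^{2} + 792 F$ ($P{\left(F \right)} = -3 - \left(- F^{2} - 792 F\right) = -3 + \left(F^{2} + 792 F\right) = -3 + F^{2} + 792 F$)
$h = -544960$
$\left(h + 3974316\right) \left(-3192323 + P{\left(-1507 \right)}\right) = \left(-544960 + 3974316\right) \left(-3192323 + \left(-3 + \left(-1507\right)^{2} + 792 \left(-1507\right)\right)\right) = 3429356 \left(-3192323 - -1077502\right) = 3429356 \left(-3192323 + 1077502\right) = 3429356 \left(-2114821\right) = -7252474085276$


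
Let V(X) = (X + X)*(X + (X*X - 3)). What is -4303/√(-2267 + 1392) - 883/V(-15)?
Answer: 883/6210 + 4303*I*√35/175 ≈ 0.14219 + 145.47*I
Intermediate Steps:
V(X) = 2*X*(-3 + X + X²) (V(X) = (2*X)*(X + (X² - 3)) = (2*X)*(X + (-3 + X²)) = (2*X)*(-3 + X + X²) = 2*X*(-3 + X + X²))
-4303/√(-2267 + 1392) - 883/V(-15) = -4303/√(-2267 + 1392) - 883*(-1/(30*(-3 - 15 + (-15)²))) = -4303*(-I*√35/175) - 883*(-1/(30*(-3 - 15 + 225))) = -4303*(-I*√35/175) - 883/(2*(-15)*207) = -(-4303)*I*√35/175 - 883/(-6210) = 4303*I*√35/175 - 883*(-1/6210) = 4303*I*√35/175 + 883/6210 = 883/6210 + 4303*I*√35/175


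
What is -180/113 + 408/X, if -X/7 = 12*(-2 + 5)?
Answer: -7622/2373 ≈ -3.2120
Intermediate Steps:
X = -252 (X = -84*(-2 + 5) = -84*3 = -7*36 = -252)
-180/113 + 408/X = -180/113 + 408/(-252) = -180*1/113 + 408*(-1/252) = -180/113 - 34/21 = -7622/2373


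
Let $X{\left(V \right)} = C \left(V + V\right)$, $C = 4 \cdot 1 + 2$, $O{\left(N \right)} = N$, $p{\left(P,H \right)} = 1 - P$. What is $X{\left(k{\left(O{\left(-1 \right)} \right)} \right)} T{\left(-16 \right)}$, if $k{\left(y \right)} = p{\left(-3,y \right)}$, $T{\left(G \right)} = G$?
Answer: $-768$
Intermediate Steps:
$C = 6$ ($C = 4 + 2 = 6$)
$k{\left(y \right)} = 4$ ($k{\left(y \right)} = 1 - -3 = 1 + 3 = 4$)
$X{\left(V \right)} = 12 V$ ($X{\left(V \right)} = 6 \left(V + V\right) = 6 \cdot 2 V = 12 V$)
$X{\left(k{\left(O{\left(-1 \right)} \right)} \right)} T{\left(-16 \right)} = 12 \cdot 4 \left(-16\right) = 48 \left(-16\right) = -768$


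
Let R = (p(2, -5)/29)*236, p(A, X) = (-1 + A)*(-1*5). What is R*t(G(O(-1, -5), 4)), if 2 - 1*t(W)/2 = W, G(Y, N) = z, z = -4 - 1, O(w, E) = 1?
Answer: -16520/29 ≈ -569.66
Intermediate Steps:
z = -5
p(A, X) = 5 - 5*A (p(A, X) = (-1 + A)*(-5) = 5 - 5*A)
G(Y, N) = -5
t(W) = 4 - 2*W
R = -1180/29 (R = ((5 - 5*2)/29)*236 = ((5 - 10)*(1/29))*236 = -5*1/29*236 = -5/29*236 = -1180/29 ≈ -40.690)
R*t(G(O(-1, -5), 4)) = -1180*(4 - 2*(-5))/29 = -1180*(4 + 10)/29 = -1180/29*14 = -16520/29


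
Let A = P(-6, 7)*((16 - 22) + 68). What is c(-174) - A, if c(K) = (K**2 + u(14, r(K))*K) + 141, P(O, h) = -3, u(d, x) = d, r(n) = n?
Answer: 28167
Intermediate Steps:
c(K) = 141 + K**2 + 14*K (c(K) = (K**2 + 14*K) + 141 = 141 + K**2 + 14*K)
A = -186 (A = -3*((16 - 22) + 68) = -3*(-6 + 68) = -3*62 = -186)
c(-174) - A = (141 + (-174)**2 + 14*(-174)) - 1*(-186) = (141 + 30276 - 2436) + 186 = 27981 + 186 = 28167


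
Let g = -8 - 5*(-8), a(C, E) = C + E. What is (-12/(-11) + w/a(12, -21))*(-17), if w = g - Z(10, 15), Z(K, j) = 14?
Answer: 170/11 ≈ 15.455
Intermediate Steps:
g = 32 (g = -8 + 40 = 32)
w = 18 (w = 32 - 1*14 = 32 - 14 = 18)
(-12/(-11) + w/a(12, -21))*(-17) = (-12/(-11) + 18/(12 - 21))*(-17) = (-12*(-1/11) + 18/(-9))*(-17) = (12/11 + 18*(-⅑))*(-17) = (12/11 - 2)*(-17) = -10/11*(-17) = 170/11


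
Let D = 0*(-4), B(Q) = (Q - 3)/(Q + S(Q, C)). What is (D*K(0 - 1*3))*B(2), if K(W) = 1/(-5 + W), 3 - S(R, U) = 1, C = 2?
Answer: 0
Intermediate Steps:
S(R, U) = 2 (S(R, U) = 3 - 1*1 = 3 - 1 = 2)
B(Q) = (-3 + Q)/(2 + Q) (B(Q) = (Q - 3)/(Q + 2) = (-3 + Q)/(2 + Q))
D = 0
(D*K(0 - 1*3))*B(2) = (0/(-5 + (0 - 1*3)))*((-3 + 2)/(2 + 2)) = (0/(-5 + (0 - 3)))*(-1/4) = (0/(-5 - 3))*((¼)*(-1)) = (0/(-8))*(-¼) = (0*(-⅛))*(-¼) = 0*(-¼) = 0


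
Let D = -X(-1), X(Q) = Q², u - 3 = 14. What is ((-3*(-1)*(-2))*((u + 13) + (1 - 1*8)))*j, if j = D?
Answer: 138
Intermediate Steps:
u = 17 (u = 3 + 14 = 17)
D = -1 (D = -1*(-1)² = -1*1 = -1)
j = -1
((-3*(-1)*(-2))*((u + 13) + (1 - 1*8)))*j = ((-3*(-1)*(-2))*((17 + 13) + (1 - 1*8)))*(-1) = ((3*(-2))*(30 + (1 - 8)))*(-1) = -6*(30 - 7)*(-1) = -6*23*(-1) = -138*(-1) = 138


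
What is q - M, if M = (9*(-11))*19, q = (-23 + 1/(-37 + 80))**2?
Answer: 4454113/1849 ≈ 2408.9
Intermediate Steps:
q = 976144/1849 (q = (-23 + 1/43)**2 = (-988/43)**2 = 976144/1849 ≈ 527.93)
M = -1881 (M = -99*19 = -1881)
q - M = 976144/1849 - 1*(-1881) = 976144/1849 + 1881 = 4454113/1849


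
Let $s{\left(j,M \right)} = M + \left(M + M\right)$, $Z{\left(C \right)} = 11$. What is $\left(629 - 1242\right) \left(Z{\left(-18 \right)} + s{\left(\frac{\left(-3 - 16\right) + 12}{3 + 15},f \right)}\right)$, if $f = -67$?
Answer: $116470$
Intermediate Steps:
$s{\left(j,M \right)} = 3 M$ ($s{\left(j,M \right)} = M + 2 M = 3 M$)
$\left(629 - 1242\right) \left(Z{\left(-18 \right)} + s{\left(\frac{\left(-3 - 16\right) + 12}{3 + 15},f \right)}\right) = \left(629 - 1242\right) \left(11 + 3 \left(-67\right)\right) = - 613 \left(11 - 201\right) = \left(-613\right) \left(-190\right) = 116470$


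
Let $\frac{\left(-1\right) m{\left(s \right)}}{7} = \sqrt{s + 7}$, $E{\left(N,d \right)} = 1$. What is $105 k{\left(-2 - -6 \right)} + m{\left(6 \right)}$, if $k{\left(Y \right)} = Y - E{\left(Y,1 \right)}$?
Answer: $315 - 7 \sqrt{13} \approx 289.76$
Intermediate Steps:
$m{\left(s \right)} = - 7 \sqrt{7 + s}$ ($m{\left(s \right)} = - 7 \sqrt{s + 7} = - 7 \sqrt{7 + s}$)
$k{\left(Y \right)} = -1 + Y$ ($k{\left(Y \right)} = Y - 1 = -1 + Y$)
$105 k{\left(-2 - -6 \right)} + m{\left(6 \right)} = 105 \left(-1 - -4\right) - 7 \sqrt{7 + 6} = 105 \left(-1 + \left(-2 + 6\right)\right) - 7 \sqrt{13} = 105 \left(-1 + 4\right) - 7 \sqrt{13} = 105 \cdot 3 - 7 \sqrt{13} = 315 - 7 \sqrt{13}$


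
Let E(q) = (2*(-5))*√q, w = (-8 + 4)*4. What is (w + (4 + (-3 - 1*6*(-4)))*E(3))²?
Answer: 187756 + 8000*√3 ≈ 2.0161e+5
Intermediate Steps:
w = -16 (w = -4*4 = -16)
E(q) = -10*√q
(w + (4 + (-3 - 1*6*(-4)))*E(3))² = (-16 + (4 + (-3 - 1*6*(-4)))*(-10*√3))² = (-16 + (4 + (-3 - 6*(-4)))*(-10*√3))² = (-16 + (4 + (-3 - 1*(-24)))*(-10*√3))² = (-16 + (4 + (-3 + 24))*(-10*√3))² = (-16 + (4 + 21)*(-10*√3))² = (-16 + 25*(-10*√3))² = (-16 - 250*√3)²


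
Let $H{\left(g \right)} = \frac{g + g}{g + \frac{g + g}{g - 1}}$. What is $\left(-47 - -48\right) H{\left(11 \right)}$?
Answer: $\frac{5}{3} \approx 1.6667$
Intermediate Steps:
$H{\left(g \right)} = \frac{2 g}{g + \frac{2 g}{-1 + g}}$
$\left(-47 - -48\right) H{\left(11 \right)} = \left(-47 - -48\right) \frac{2 \left(-1 + 11\right)}{1 + 11} = \left(-47 + \left(-26 + 74\right)\right) 2 \cdot \frac{1}{12} \cdot 10 = \left(-47 + 48\right) 2 \cdot \frac{1}{12} \cdot 10 = 1 \cdot \frac{5}{3} = \frac{5}{3}$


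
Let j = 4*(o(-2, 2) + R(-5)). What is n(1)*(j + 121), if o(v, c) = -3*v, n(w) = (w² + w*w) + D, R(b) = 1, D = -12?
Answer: -1490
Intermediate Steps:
n(w) = -12 + 2*w² (n(w) = (w² + w*w) - 12 = (w² + w²) - 12 = 2*w² - 12 = -12 + 2*w²)
j = 28 (j = 4*(-3*(-2) + 1) = 4*(6 + 1) = 4*7 = 28)
n(1)*(j + 121) = (-12 + 2*1²)*(28 + 121) = (-12 + 2*1)*149 = (-12 + 2)*149 = -10*149 = -1490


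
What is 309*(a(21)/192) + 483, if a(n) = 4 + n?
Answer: 33487/64 ≈ 523.23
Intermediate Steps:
309*(a(21)/192) + 483 = 309*((4 + 21)/192) + 483 = 309*(25*(1/192)) + 483 = 309*(25/192) + 483 = 2575/64 + 483 = 33487/64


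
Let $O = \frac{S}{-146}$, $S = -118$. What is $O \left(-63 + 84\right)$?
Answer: $\frac{1239}{73} \approx 16.973$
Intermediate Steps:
$O = \frac{59}{73}$ ($O = - \frac{118}{-146} = \left(-118\right) \left(- \frac{1}{146}\right) = \frac{59}{73} \approx 0.80822$)
$O \left(-63 + 84\right) = \frac{59 \left(-63 + 84\right)}{73} = \frac{59}{73} \cdot 21 = \frac{1239}{73}$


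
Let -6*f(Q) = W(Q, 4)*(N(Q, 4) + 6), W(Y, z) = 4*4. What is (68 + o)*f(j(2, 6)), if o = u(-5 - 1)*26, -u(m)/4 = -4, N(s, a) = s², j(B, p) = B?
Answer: -38720/3 ≈ -12907.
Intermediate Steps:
u(m) = 16 (u(m) = -4*(-4) = 16)
W(Y, z) = 16
f(Q) = -16 - 8*Q²/3 (f(Q) = -8*(Q² + 6)/3 = -8*(6 + Q²)/3 = -(96 + 16*Q²)/6 = -16 - 8*Q²/3)
o = 416 (o = 16*26 = 416)
(68 + o)*f(j(2, 6)) = (68 + 416)*(-16 - 8/3*2²) = 484*(-16 - 8/3*4) = 484*(-16 - 32/3) = 484*(-80/3) = -38720/3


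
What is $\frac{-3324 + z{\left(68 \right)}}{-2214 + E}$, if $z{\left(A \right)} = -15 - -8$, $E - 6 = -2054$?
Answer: $\frac{3331}{4262} \approx 0.78156$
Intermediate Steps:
$E = -2048$ ($E = 6 - 2054 = -2048$)
$z{\left(A \right)} = -7$ ($z{\left(A \right)} = -15 + 8 = -7$)
$\frac{-3324 + z{\left(68 \right)}}{-2214 + E} = \frac{-3324 - 7}{-2214 - 2048} = - \frac{3331}{-4262} = \left(-3331\right) \left(- \frac{1}{4262}\right) = \frac{3331}{4262}$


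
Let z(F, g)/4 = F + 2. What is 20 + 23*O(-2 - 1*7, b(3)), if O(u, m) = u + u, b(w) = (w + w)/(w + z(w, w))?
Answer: -394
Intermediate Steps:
z(F, g) = 8 + 4*F (z(F, g) = 4*(F + 2) = 4*(2 + F) = 8 + 4*F)
b(w) = 2*w/(8 + 5*w) (b(w) = (w + w)/(w + (8 + 4*w)) = (2*w)/(8 + 5*w) = 2*w/(8 + 5*w))
O(u, m) = 2*u
20 + 23*O(-2 - 1*7, b(3)) = 20 + 23*(2*(-2 - 1*7)) = 20 + 23*(2*(-2 - 7)) = 20 + 23*(2*(-9)) = 20 + 23*(-18) = 20 - 414 = -394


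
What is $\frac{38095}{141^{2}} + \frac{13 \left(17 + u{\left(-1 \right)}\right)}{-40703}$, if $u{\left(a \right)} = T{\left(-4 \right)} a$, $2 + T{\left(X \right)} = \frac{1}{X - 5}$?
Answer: $\frac{118895497}{62247411} \approx 1.91$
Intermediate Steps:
$T{\left(X \right)} = -2 + \frac{1}{-5 + X}$ ($T{\left(X \right)} = -2 + \frac{1}{X - 5} = -2 + \frac{1}{-5 + X}$)
$u{\left(a \right)} = - \frac{19 a}{9}$ ($u{\left(a \right)} = \frac{11 - -8}{-5 - 4} a = \frac{11 + 8}{-9} a = \left(- \frac{1}{9}\right) 19 a = - \frac{19 a}{9}$)
$\frac{38095}{141^{2}} + \frac{13 \left(17 + u{\left(-1 \right)}\right)}{-40703} = \frac{38095}{141^{2}} + \frac{13 \left(17 - - \frac{19}{9}\right)}{-40703} = \frac{38095}{19881} + 13 \left(17 + \frac{19}{9}\right) \left(- \frac{1}{40703}\right) = 38095 \cdot \frac{1}{19881} + 13 \cdot \frac{172}{9} \left(- \frac{1}{40703}\right) = \frac{38095}{19881} + \frac{2236}{9} \left(- \frac{1}{40703}\right) = \frac{38095}{19881} - \frac{172}{28179} = \frac{118895497}{62247411}$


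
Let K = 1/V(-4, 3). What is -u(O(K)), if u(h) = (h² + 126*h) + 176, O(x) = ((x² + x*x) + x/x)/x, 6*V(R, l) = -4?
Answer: 2453/9 ≈ 272.56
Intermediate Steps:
V(R, l) = -⅔ (V(R, l) = (⅙)*(-4) = -⅔)
K = -3/2 (K = 1/(-⅔) = -3/2 ≈ -1.5000)
O(x) = (1 + 2*x²)/x (O(x) = ((x² + x²) + 1)/x = (2*x² + 1)/x = (1 + 2*x²)/x)
u(h) = 176 + h² + 126*h
-u(O(K)) = -(176 + (1/(-3/2) + 2*(-3/2))² + 126*(1/(-3/2) + 2*(-3/2))) = -(176 + (-⅔ - 3)² + 126*(-⅔ - 3)) = -(176 + (-11/3)² + 126*(-11/3)) = -(176 + 121/9 - 462) = -1*(-2453/9) = 2453/9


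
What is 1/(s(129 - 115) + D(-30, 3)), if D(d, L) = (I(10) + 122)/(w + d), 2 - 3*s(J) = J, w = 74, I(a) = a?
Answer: -1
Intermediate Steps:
s(J) = 2/3 - J/3
D(d, L) = 132/(74 + d) (D(d, L) = (10 + 122)/(74 + d) = 132/(74 + d))
1/(s(129 - 115) + D(-30, 3)) = 1/((2/3 - (129 - 115)/3) + 132/(74 - 30)) = 1/((2/3 - 1/3*14) + 132/44) = 1/((2/3 - 14/3) + 132*(1/44)) = 1/(-4 + 3) = 1/(-1) = -1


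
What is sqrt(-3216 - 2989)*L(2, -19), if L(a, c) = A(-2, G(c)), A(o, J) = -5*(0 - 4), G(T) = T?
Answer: 20*I*sqrt(6205) ≈ 1575.4*I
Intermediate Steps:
A(o, J) = 20 (A(o, J) = -5*(-4) = 20)
L(a, c) = 20
sqrt(-3216 - 2989)*L(2, -19) = sqrt(-3216 - 2989)*20 = sqrt(-6205)*20 = (I*sqrt(6205))*20 = 20*I*sqrt(6205)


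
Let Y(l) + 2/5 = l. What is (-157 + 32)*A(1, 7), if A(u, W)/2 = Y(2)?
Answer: -400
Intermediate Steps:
Y(l) = -⅖ + l
A(u, W) = 16/5 (A(u, W) = 2*(-⅖ + 2) = 2*(8/5) = 16/5)
(-157 + 32)*A(1, 7) = (-157 + 32)*(16/5) = -125*16/5 = -400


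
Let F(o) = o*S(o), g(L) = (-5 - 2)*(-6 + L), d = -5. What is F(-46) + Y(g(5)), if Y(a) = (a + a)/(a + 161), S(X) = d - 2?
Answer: 3865/12 ≈ 322.08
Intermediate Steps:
S(X) = -7 (S(X) = -5 - 2 = -7)
g(L) = 42 - 7*L (g(L) = -7*(-6 + L) = 42 - 7*L)
Y(a) = 2*a/(161 + a) (Y(a) = (2*a)/(161 + a) = 2*a/(161 + a))
F(o) = -7*o (F(o) = o*(-7) = -7*o)
F(-46) + Y(g(5)) = -7*(-46) + 2*(42 - 7*5)/(161 + (42 - 7*5)) = 322 + 2*(42 - 35)/(161 + (42 - 35)) = 322 + 2*7/(161 + 7) = 322 + 2*7/168 = 322 + 2*7*(1/168) = 322 + 1/12 = 3865/12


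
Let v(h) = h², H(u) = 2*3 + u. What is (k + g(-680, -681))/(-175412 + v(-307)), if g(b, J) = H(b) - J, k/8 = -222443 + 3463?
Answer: 1751833/81163 ≈ 21.584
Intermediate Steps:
k = -1751840 (k = 8*(-222443 + 3463) = 8*(-218980) = -1751840)
H(u) = 6 + u
g(b, J) = 6 + b - J (g(b, J) = (6 + b) - J = 6 + b - J)
(k + g(-680, -681))/(-175412 + v(-307)) = (-1751840 + (6 - 680 - 1*(-681)))/(-175412 + (-307)²) = (-1751840 + (6 - 680 + 681))/(-175412 + 94249) = (-1751840 + 7)/(-81163) = -1751833*(-1/81163) = 1751833/81163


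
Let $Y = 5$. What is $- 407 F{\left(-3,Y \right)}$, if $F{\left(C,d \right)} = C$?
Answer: $1221$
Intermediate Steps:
$- 407 F{\left(-3,Y \right)} = \left(-407\right) \left(-3\right) = 1221$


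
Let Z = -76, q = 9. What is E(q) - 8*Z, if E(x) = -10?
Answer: 598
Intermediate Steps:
E(q) - 8*Z = -10 - 8*(-76) = -10 + 608 = 598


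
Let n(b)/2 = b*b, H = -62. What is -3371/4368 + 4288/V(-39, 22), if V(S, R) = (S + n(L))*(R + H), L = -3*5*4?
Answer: -5859043/7447440 ≈ -0.78672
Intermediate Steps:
L = -60 (L = -15*4 = -60)
n(b) = 2*b**2 (n(b) = 2*(b*b) = 2*b**2)
V(S, R) = (-62 + R)*(7200 + S) (V(S, R) = (S + 2*(-60)**2)*(R - 62) = (S + 2*3600)*(-62 + R) = (S + 7200)*(-62 + R) = (7200 + S)*(-62 + R) = (-62 + R)*(7200 + S))
-3371/4368 + 4288/V(-39, 22) = -3371/4368 + 4288/(-446400 - 62*(-39) + 7200*22 + 22*(-39)) = -3371*1/4368 + 4288/(-446400 + 2418 + 158400 - 858) = -3371/4368 + 4288/(-286440) = -3371/4368 + 4288*(-1/286440) = -3371/4368 - 536/35805 = -5859043/7447440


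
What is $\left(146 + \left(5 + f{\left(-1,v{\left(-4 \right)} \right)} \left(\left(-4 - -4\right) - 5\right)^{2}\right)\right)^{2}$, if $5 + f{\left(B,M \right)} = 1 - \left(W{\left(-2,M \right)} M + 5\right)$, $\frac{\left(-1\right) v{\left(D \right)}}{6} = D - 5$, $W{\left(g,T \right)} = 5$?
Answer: $46566976$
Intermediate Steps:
$v{\left(D \right)} = 30 - 6 D$ ($v{\left(D \right)} = - 6 \left(D - 5\right) = - 6 \left(-5 + D\right) = 30 - 6 D$)
$f{\left(B,M \right)} = -9 - 5 M$ ($f{\left(B,M \right)} = -5 - \left(4 + 5 M\right) = -9 - 5 M$)
$\left(146 + \left(5 + f{\left(-1,v{\left(-4 \right)} \right)} \left(\left(-4 - -4\right) - 5\right)^{2}\right)\right)^{2} = \left(146 + \left(5 + \left(-9 - 5 \left(30 - -24\right)\right) \left(\left(-4 - -4\right) - 5\right)^{2}\right)\right)^{2} = \left(146 + \left(5 + \left(-9 - 5 \left(30 + 24\right)\right) \left(\left(-4 + 4\right) - 5\right)^{2}\right)\right)^{2} = \left(146 + \left(5 + \left(-9 - 270\right) \left(0 - 5\right)^{2}\right)\right)^{2} = \left(146 + \left(5 + \left(-9 - 270\right) \left(-5\right)^{2}\right)\right)^{2} = \left(146 + \left(5 - 6975\right)\right)^{2} = \left(146 - 6970\right)^{2} = \left(-6824\right)^{2} = 46566976$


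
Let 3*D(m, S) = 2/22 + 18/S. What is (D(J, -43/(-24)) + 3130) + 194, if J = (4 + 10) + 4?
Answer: 4721551/1419 ≈ 3327.4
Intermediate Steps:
J = 18 (J = 14 + 4 = 18)
D(m, S) = 1/33 + 6/S (D(m, S) = (2/22 + 18/S)/3 = (2*(1/22) + 18/S)/3 = (1/11 + 18/S)/3 = 1/33 + 6/S)
(D(J, -43/(-24)) + 3130) + 194 = ((198 - 43/(-24))/(33*((-43/(-24)))) + 3130) + 194 = ((198 - 43*(-1/24))/(33*((-43*(-1/24)))) + 3130) + 194 = ((198 + 43/24)/(33*(43/24)) + 3130) + 194 = ((1/33)*(24/43)*(4795/24) + 3130) + 194 = (4795/1419 + 3130) + 194 = 4446265/1419 + 194 = 4721551/1419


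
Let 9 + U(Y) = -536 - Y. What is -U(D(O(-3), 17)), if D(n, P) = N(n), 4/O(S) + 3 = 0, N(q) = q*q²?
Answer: 14651/27 ≈ 542.63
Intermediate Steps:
N(q) = q³
O(S) = -4/3 (O(S) = 4/(-3 + 0) = 4/(-3) = 4*(-⅓) = -4/3)
D(n, P) = n³
U(Y) = -545 - Y (U(Y) = -9 + (-536 - Y) = -545 - Y)
-U(D(O(-3), 17)) = -(-545 - (-4/3)³) = -(-545 - 1*(-64/27)) = -(-545 + 64/27) = -1*(-14651/27) = 14651/27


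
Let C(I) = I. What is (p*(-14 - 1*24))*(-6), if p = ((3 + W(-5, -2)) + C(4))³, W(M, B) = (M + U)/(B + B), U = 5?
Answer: 78204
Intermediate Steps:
W(M, B) = (5 + M)/(2*B) (W(M, B) = (M + 5)/(B + B) = (5 + M)/((2*B)) = (5 + M)*(1/(2*B)) = (5 + M)/(2*B))
p = 343 (p = ((3 + (½)*(5 - 5)/(-2)) + 4)³ = ((3 + (½)*(-½)*0) + 4)³ = ((3 + 0) + 4)³ = (3 + 4)³ = 7³ = 343)
(p*(-14 - 1*24))*(-6) = (343*(-14 - 1*24))*(-6) = (343*(-14 - 24))*(-6) = (343*(-38))*(-6) = -13034*(-6) = 78204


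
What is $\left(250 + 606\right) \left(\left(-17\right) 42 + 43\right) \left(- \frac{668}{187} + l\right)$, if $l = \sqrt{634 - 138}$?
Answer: $\frac{34880288}{17} - 2297504 \sqrt{31} \approx -1.074 \cdot 10^{7}$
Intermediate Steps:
$l = 4 \sqrt{31}$ ($l = \sqrt{496} = 4 \sqrt{31} \approx 22.271$)
$\left(250 + 606\right) \left(\left(-17\right) 42 + 43\right) \left(- \frac{668}{187} + l\right) = \left(250 + 606\right) \left(\left(-17\right) 42 + 43\right) \left(- \frac{668}{187} + 4 \sqrt{31}\right) = 856 \left(-714 + 43\right) \left(\left(-668\right) \frac{1}{187} + 4 \sqrt{31}\right) = 856 \left(-671\right) \left(- \frac{668}{187} + 4 \sqrt{31}\right) = - 574376 \left(- \frac{668}{187} + 4 \sqrt{31}\right) = \frac{34880288}{17} - 2297504 \sqrt{31}$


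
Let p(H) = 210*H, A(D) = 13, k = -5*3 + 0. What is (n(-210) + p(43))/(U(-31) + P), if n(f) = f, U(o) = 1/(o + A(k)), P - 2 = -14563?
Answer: -158760/262099 ≈ -0.60573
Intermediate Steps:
P = -14561 (P = 2 - 14563 = -14561)
k = -15 (k = -15 + 0 = -15)
U(o) = 1/(13 + o) (U(o) = 1/(o + 13) = 1/(13 + o))
(n(-210) + p(43))/(U(-31) + P) = (-210 + 210*43)/(1/(13 - 31) - 14561) = (-210 + 9030)/(1/(-18) - 14561) = 8820/(-1/18 - 14561) = 8820/(-262099/18) = 8820*(-18/262099) = -158760/262099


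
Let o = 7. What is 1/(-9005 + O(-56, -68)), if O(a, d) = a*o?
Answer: -1/9397 ≈ -0.00010642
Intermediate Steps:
O(a, d) = 7*a (O(a, d) = a*7 = 7*a)
1/(-9005 + O(-56, -68)) = 1/(-9005 + 7*(-56)) = 1/(-9005 - 392) = 1/(-9397) = -1/9397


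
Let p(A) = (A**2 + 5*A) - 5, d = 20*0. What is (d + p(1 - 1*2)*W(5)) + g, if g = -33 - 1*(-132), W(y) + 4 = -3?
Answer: 162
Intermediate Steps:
W(y) = -7 (W(y) = -4 - 3 = -7)
d = 0
p(A) = -5 + A**2 + 5*A
g = 99 (g = -33 + 132 = 99)
(d + p(1 - 1*2)*W(5)) + g = (0 + (-5 + (1 - 1*2)**2 + 5*(1 - 1*2))*(-7)) + 99 = (0 + (-5 + (1 - 2)**2 + 5*(1 - 2))*(-7)) + 99 = (0 + (-5 + (-1)**2 + 5*(-1))*(-7)) + 99 = (0 + (-5 + 1 - 5)*(-7)) + 99 = (0 - 9*(-7)) + 99 = (0 + 63) + 99 = 63 + 99 = 162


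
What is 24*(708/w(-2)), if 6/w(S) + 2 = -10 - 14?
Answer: -73632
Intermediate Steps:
w(S) = -3/13 (w(S) = 6/(-2 + (-10 - 14)) = 6/(-2 - 24) = 6/(-26) = 6*(-1/26) = -3/13)
24*(708/w(-2)) = 24*(708/(-3/13)) = 24*(708*(-13/3)) = 24*(-3068) = -73632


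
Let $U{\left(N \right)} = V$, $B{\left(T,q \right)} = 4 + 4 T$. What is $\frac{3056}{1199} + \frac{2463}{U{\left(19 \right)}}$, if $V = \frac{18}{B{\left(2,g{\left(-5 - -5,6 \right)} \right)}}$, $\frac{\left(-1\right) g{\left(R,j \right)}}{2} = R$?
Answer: $\frac{1971814}{1199} \approx 1644.5$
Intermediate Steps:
$g{\left(R,j \right)} = - 2 R$
$V = \frac{3}{2}$ ($V = \frac{18}{4 + 4 \cdot 2} = \frac{18}{4 + 8} = \frac{18}{12} = 18 \cdot \frac{1}{12} = \frac{3}{2} \approx 1.5$)
$U{\left(N \right)} = \frac{3}{2}$
$\frac{3056}{1199} + \frac{2463}{U{\left(19 \right)}} = \frac{3056}{1199} + \frac{2463}{\frac{3}{2}} = 3056 \cdot \frac{1}{1199} + 2463 \cdot \frac{2}{3} = \frac{3056}{1199} + 1642 = \frac{1971814}{1199}$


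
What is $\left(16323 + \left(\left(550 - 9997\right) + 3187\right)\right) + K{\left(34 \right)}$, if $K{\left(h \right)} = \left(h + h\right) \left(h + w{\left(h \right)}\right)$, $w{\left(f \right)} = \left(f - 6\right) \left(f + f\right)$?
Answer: $141847$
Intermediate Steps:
$w{\left(f \right)} = 2 f \left(-6 + f\right)$ ($w{\left(f \right)} = \left(-6 + f\right) 2 f = 2 f \left(-6 + f\right)$)
$K{\left(h \right)} = 2 h \left(h + 2 h \left(-6 + h\right)\right)$ ($K{\left(h \right)} = \left(h + h\right) \left(h + 2 h \left(-6 + h\right)\right) = 2 h \left(h + 2 h \left(-6 + h\right)\right)$)
$\left(16323 + \left(\left(550 - 9997\right) + 3187\right)\right) + K{\left(34 \right)} = \left(16323 + \left(\left(550 - 9997\right) + 3187\right)\right) + 34^{2} \left(-22 + 4 \cdot 34\right) = \left(16323 + \left(-9447 + 3187\right)\right) + 1156 \left(-22 + 136\right) = \left(16323 - 6260\right) + 1156 \cdot 114 = 10063 + 131784 = 141847$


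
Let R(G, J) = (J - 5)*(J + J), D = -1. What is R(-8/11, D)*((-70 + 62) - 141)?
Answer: -1788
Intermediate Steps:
R(G, J) = 2*J*(-5 + J) (R(G, J) = (-5 + J)*(2*J) = 2*J*(-5 + J))
R(-8/11, D)*((-70 + 62) - 141) = (2*(-1)*(-5 - 1))*((-70 + 62) - 141) = (2*(-1)*(-6))*(-8 - 141) = 12*(-149) = -1788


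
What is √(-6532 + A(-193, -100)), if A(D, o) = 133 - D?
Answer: I*√6206 ≈ 78.778*I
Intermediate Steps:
√(-6532 + A(-193, -100)) = √(-6532 + (133 - 1*(-193))) = √(-6532 + (133 + 193)) = √(-6532 + 326) = √(-6206) = I*√6206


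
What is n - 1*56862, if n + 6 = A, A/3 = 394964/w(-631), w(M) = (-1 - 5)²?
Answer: -71863/3 ≈ -23954.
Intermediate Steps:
w(M) = 36 (w(M) = (-6)² = 36)
A = 98741/3 (A = 3*(394964/36) = 3*(394964*(1/36)) = 3*(98741/9) = 98741/3 ≈ 32914.)
n = 98723/3 (n = -6 + 98741/3 = 98723/3 ≈ 32908.)
n - 1*56862 = 98723/3 - 1*56862 = 98723/3 - 56862 = -71863/3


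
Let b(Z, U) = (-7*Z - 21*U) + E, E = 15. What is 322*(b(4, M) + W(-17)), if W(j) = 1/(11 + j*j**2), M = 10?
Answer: -175996667/2451 ≈ -71806.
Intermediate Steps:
W(j) = 1/(11 + j**3)
b(Z, U) = 15 - 21*U - 7*Z (b(Z, U) = (-7*Z - 21*U) + 15 = (-21*U - 7*Z) + 15 = 15 - 21*U - 7*Z)
322*(b(4, M) + W(-17)) = 322*((15 - 21*10 - 7*4) + 1/(11 + (-17)**3)) = 322*((15 - 210 - 28) + 1/(11 - 4913)) = 322*(-223 + 1/(-4902)) = 322*(-223 - 1/4902) = 322*(-1093147/4902) = -175996667/2451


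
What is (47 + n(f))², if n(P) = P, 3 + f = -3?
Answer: 1681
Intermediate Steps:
f = -6 (f = -3 - 3 = -6)
(47 + n(f))² = (47 - 6)² = 41² = 1681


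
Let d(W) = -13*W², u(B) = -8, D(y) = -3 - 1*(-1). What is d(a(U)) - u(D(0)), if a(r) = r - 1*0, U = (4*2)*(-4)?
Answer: -13304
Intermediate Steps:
D(y) = -2 (D(y) = -3 + 1 = -2)
U = -32 (U = 8*(-4) = -32)
a(r) = r (a(r) = r + 0 = r)
d(a(U)) - u(D(0)) = -13*(-32)² - 1*(-8) = -13*1024 + 8 = -13312 + 8 = -13304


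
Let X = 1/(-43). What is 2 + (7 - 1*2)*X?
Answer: 81/43 ≈ 1.8837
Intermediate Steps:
X = -1/43 ≈ -0.023256
2 + (7 - 1*2)*X = 2 + (7 - 1*2)*(-1/43) = 2 + (7 - 2)*(-1/43) = 2 + 5*(-1/43) = 2 - 5/43 = 81/43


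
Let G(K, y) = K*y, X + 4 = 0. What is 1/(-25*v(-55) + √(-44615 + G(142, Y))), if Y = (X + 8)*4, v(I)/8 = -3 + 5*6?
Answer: -5400/29202343 - I*√42343/29202343 ≈ -0.00018492 - 7.0465e-6*I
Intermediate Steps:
X = -4 (X = -4 + 0 = -4)
v(I) = 216 (v(I) = 8*(-3 + 5*6) = 8*(-3 + 30) = 8*27 = 216)
Y = 16 (Y = (-4 + 8)*4 = 4*4 = 16)
1/(-25*v(-55) + √(-44615 + G(142, Y))) = 1/(-25*216 + √(-44615 + 142*16)) = 1/(-5400 + √(-44615 + 2272)) = 1/(-5400 + √(-42343)) = 1/(-5400 + I*√42343)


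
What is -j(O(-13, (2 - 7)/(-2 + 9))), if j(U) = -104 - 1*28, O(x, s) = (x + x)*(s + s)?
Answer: 132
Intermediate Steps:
O(x, s) = 4*s*x (O(x, s) = (2*x)*(2*s) = 4*s*x)
j(U) = -132 (j(U) = -104 - 28 = -132)
-j(O(-13, (2 - 7)/(-2 + 9))) = -1*(-132) = 132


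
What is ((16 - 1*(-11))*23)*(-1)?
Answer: -621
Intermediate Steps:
((16 - 1*(-11))*23)*(-1) = ((16 + 11)*23)*(-1) = (27*23)*(-1) = 621*(-1) = -621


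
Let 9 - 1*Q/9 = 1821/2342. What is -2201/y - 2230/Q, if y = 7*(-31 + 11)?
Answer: -49958641/3466260 ≈ -14.413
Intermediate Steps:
Q = 173313/2342 (Q = 81 - 16389/2342 = 173313/2342 ≈ 74.002)
y = -140 (y = 7*(-20) = -140)
-2201/y - 2230/Q = -2201/(-140) - 2230/173313/2342 = -2201*(-1/140) - 2230*2342/173313 = 2201/140 - 5222660/173313 = -49958641/3466260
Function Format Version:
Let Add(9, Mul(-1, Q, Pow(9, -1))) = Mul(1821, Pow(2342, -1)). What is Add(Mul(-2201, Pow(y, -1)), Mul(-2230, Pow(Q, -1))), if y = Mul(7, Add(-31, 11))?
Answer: Rational(-49958641, 3466260) ≈ -14.413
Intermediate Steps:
Q = Rational(173313, 2342) (Q = Add(81, Mul(-9, Mul(1821, Pow(2342, -1)))) = Add(81, Mul(-9, Mul(1821, Rational(1, 2342)))) = Add(81, Mul(-9, Rational(1821, 2342))) = Add(81, Rational(-16389, 2342)) = Rational(173313, 2342) ≈ 74.002)
y = -140 (y = Mul(7, -20) = -140)
Add(Mul(-2201, Pow(y, -1)), Mul(-2230, Pow(Q, -1))) = Add(Mul(-2201, Pow(-140, -1)), Mul(-2230, Pow(Rational(173313, 2342), -1))) = Add(Mul(-2201, Rational(-1, 140)), Mul(-2230, Rational(2342, 173313))) = Add(Rational(2201, 140), Rational(-5222660, 173313)) = Rational(-49958641, 3466260)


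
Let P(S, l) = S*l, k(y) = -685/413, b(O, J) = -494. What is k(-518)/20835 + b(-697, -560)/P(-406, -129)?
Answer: -20412736/2146050837 ≈ -0.0095118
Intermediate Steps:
k(y) = -685/413 (k(y) = -685*1/413 = -685/413)
k(-518)/20835 + b(-697, -560)/P(-406, -129) = -685/413/20835 - 494/((-406*(-129))) = -685/413*1/20835 - 494/52374 = -137/1720971 - 494*1/52374 = -137/1720971 - 247/26187 = -20412736/2146050837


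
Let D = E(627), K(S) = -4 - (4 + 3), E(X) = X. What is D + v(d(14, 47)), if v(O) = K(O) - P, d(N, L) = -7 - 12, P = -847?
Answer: 1463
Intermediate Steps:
d(N, L) = -19
K(S) = -11 (K(S) = -4 - 1*7 = -4 - 7 = -11)
v(O) = 836 (v(O) = -11 - 1*(-847) = -11 + 847 = 836)
D = 627
D + v(d(14, 47)) = 627 + 836 = 1463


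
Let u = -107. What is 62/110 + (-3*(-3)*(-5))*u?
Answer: 264856/55 ≈ 4815.6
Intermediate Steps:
62/110 + (-3*(-3)*(-5))*u = 62/110 + (-3*(-3)*(-5))*(-107) = 62*(1/110) + (9*(-5))*(-107) = 31/55 - 45*(-107) = 31/55 + 4815 = 264856/55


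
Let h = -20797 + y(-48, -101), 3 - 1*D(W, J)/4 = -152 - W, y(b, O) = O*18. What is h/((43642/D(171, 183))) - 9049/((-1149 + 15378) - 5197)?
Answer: -133374117589/197087272 ≈ -676.73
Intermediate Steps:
y(b, O) = 18*O
D(W, J) = 620 + 4*W (D(W, J) = 12 - 4*(-152 - W) = 12 + (608 + 4*W) = 620 + 4*W)
h = -22615 (h = -20797 + 18*(-101) = -20797 - 1818 = -22615)
h/((43642/D(171, 183))) - 9049/((-1149 + 15378) - 5197) = -22615/(43642/(620 + 4*171)) - 9049/((-1149 + 15378) - 5197) = -22615/(43642/(620 + 684)) - 9049/(14229 - 5197) = -22615/(43642/1304) - 9049/9032 = -22615/(43642*(1/1304)) - 9049*1/9032 = -22615/21821/652 - 9049/9032 = -22615*652/21821 - 9049/9032 = -14744980/21821 - 9049/9032 = -133374117589/197087272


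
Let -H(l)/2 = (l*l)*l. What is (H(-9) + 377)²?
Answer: 3367225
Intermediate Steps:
H(l) = -2*l³ (H(l) = -2*l*l*l = -2*l²*l = -2*l³)
(H(-9) + 377)² = (-2*(-9)³ + 377)² = (-2*(-729) + 377)² = (1458 + 377)² = 1835² = 3367225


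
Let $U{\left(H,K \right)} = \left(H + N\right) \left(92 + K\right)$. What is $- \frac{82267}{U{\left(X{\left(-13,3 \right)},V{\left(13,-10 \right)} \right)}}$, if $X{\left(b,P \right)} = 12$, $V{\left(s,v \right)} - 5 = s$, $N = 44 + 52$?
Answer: $- \frac{82267}{11880} \approx -6.9248$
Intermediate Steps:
$N = 96$
$V{\left(s,v \right)} = 5 + s$
$U{\left(H,K \right)} = \left(92 + K\right) \left(96 + H\right)$ ($U{\left(H,K \right)} = \left(H + 96\right) \left(92 + K\right) = \left(96 + H\right) \left(92 + K\right) = \left(92 + K\right) \left(96 + H\right)$)
$- \frac{82267}{U{\left(X{\left(-13,3 \right)},V{\left(13,-10 \right)} \right)}} = - \frac{82267}{8832 + 92 \cdot 12 + 96 \left(5 + 13\right) + 12 \left(5 + 13\right)} = - \frac{82267}{8832 + 1104 + 96 \cdot 18 + 12 \cdot 18} = - \frac{82267}{8832 + 1104 + 1728 + 216} = - \frac{82267}{11880}$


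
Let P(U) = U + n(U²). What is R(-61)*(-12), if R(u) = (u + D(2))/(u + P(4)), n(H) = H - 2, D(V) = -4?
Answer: -780/43 ≈ -18.140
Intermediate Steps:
n(H) = -2 + H
P(U) = -2 + U + U² (P(U) = U + (-2 + U²) = -2 + U + U²)
R(u) = (-4 + u)/(18 + u) (R(u) = (u - 4)/(u + (-2 + 4 + 4²)) = (-4 + u)/(u + (-2 + 4 + 16)) = (-4 + u)/(u + 18) = (-4 + u)/(18 + u))
R(-61)*(-12) = ((-4 - 61)/(18 - 61))*(-12) = (-65/(-43))*(-12) = -1/43*(-65)*(-12) = (65/43)*(-12) = -780/43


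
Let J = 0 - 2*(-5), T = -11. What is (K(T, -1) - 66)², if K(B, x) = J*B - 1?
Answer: 31329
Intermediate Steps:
J = 10 (J = 0 + 10 = 10)
K(B, x) = -1 + 10*B (K(B, x) = 10*B - 1 = -1 + 10*B)
(K(T, -1) - 66)² = ((-1 + 10*(-11)) - 66)² = ((-1 - 110) - 66)² = (-111 - 66)² = (-177)² = 31329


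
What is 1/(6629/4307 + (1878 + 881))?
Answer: 4307/11889642 ≈ 0.00036225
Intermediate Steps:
1/(6629/4307 + (1878 + 881)) = 1/(6629*(1/4307) + 2759) = 1/(6629/4307 + 2759) = 1/(11889642/4307) = 4307/11889642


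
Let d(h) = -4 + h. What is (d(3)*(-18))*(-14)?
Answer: -252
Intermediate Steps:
(d(3)*(-18))*(-14) = ((-4 + 3)*(-18))*(-14) = -1*(-18)*(-14) = 18*(-14) = -252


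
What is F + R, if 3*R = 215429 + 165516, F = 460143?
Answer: 1761374/3 ≈ 5.8713e+5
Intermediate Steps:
R = 380945/3 (R = (215429 + 165516)/3 = (1/3)*380945 = 380945/3 ≈ 1.2698e+5)
F + R = 460143 + 380945/3 = 1761374/3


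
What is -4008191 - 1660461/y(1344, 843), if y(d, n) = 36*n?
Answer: -40547413643/10116 ≈ -4.0082e+6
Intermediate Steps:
-4008191 - 1660461/y(1344, 843) = -4008191 - 1660461/(36*843) = -4008191 - 1660461/30348 = -4008191 - 1*553487/10116 = -4008191 - 553487/10116 = -40547413643/10116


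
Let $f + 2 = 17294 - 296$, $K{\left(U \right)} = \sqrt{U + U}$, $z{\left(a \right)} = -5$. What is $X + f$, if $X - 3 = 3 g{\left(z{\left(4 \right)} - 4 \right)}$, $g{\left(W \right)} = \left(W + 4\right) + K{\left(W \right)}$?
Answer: $16984 + 9 i \sqrt{2} \approx 16984.0 + 12.728 i$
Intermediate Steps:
$K{\left(U \right)} = \sqrt{2} \sqrt{U}$ ($K{\left(U \right)} = \sqrt{2 U} = \sqrt{2} \sqrt{U}$)
$g{\left(W \right)} = 4 + W + \sqrt{2} \sqrt{W}$ ($g{\left(W \right)} = \left(W + 4\right) + \sqrt{2} \sqrt{W} = \left(4 + W\right) + \sqrt{2} \sqrt{W} = 4 + W + \sqrt{2} \sqrt{W}$)
$f = 16996$ ($f = -2 + \left(17294 - 296\right) = -2 + 16998 = 16996$)
$X = -12 + 9 i \sqrt{2}$ ($X = 3 + 3 \left(4 - 9 + \sqrt{2} \sqrt{-5 - 4}\right) = 3 + 3 \left(4 - 9 + \sqrt{2} \sqrt{-9}\right) = 3 + 3 \left(4 - 9 + \sqrt{2} \cdot 3 i\right) = 3 + 3 \left(4 - 9 + 3 i \sqrt{2}\right) = 3 + 3 \left(-5 + 3 i \sqrt{2}\right) = 3 - \left(15 - 9 i \sqrt{2}\right) = -12 + 9 i \sqrt{2} \approx -12.0 + 12.728 i$)
$X + f = \left(-12 + 9 i \sqrt{2}\right) + 16996 = 16984 + 9 i \sqrt{2}$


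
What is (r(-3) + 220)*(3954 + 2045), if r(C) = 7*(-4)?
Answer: 1151808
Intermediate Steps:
r(C) = -28
(r(-3) + 220)*(3954 + 2045) = (-28 + 220)*(3954 + 2045) = 192*5999 = 1151808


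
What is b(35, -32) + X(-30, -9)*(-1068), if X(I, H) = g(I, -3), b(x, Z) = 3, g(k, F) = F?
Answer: 3207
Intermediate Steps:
X(I, H) = -3
b(35, -32) + X(-30, -9)*(-1068) = 3 - 3*(-1068) = 3 + 3204 = 3207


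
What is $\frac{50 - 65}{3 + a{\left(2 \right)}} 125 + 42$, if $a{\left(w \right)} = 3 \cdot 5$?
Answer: $- \frac{373}{6} \approx -62.167$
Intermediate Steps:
$a{\left(w \right)} = 15$
$\frac{50 - 65}{3 + a{\left(2 \right)}} 125 + 42 = \frac{50 - 65}{3 + 15} \cdot 125 + 42 = - \frac{15}{18} \cdot 125 + 42 = \left(-15\right) \frac{1}{18} \cdot 125 + 42 = \left(- \frac{5}{6}\right) 125 + 42 = - \frac{625}{6} + 42 = - \frac{373}{6}$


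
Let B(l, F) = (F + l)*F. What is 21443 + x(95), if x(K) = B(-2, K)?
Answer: 30278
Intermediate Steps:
B(l, F) = F*(F + l)
x(K) = K*(-2 + K) (x(K) = K*(K - 2) = K*(-2 + K))
21443 + x(95) = 21443 + 95*(-2 + 95) = 21443 + 95*93 = 21443 + 8835 = 30278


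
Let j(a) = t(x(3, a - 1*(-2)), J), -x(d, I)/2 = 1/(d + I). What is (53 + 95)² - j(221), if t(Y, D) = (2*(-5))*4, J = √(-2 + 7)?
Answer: 21944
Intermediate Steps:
x(d, I) = -2/(I + d) (x(d, I) = -2/(d + I) = -2/(I + d))
J = √5 ≈ 2.2361
t(Y, D) = -40 (t(Y, D) = -10*4 = -40)
j(a) = -40
(53 + 95)² - j(221) = (53 + 95)² - 1*(-40) = 148² + 40 = 21904 + 40 = 21944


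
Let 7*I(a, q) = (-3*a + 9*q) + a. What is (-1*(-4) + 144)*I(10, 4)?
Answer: 2368/7 ≈ 338.29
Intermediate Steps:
I(a, q) = -2*a/7 + 9*q/7 (I(a, q) = ((-3*a + 9*q) + a)/7 = (-2*a + 9*q)/7 = -2*a/7 + 9*q/7)
(-1*(-4) + 144)*I(10, 4) = (-1*(-4) + 144)*(-2/7*10 + (9/7)*4) = (4 + 144)*(-20/7 + 36/7) = 148*(16/7) = 2368/7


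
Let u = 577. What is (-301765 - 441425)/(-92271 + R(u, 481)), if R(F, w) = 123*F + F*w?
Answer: -743190/256237 ≈ -2.9004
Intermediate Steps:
(-301765 - 441425)/(-92271 + R(u, 481)) = (-301765 - 441425)/(-92271 + 577*(123 + 481)) = -743190/(-92271 + 577*604) = -743190/(-92271 + 348508) = -743190/256237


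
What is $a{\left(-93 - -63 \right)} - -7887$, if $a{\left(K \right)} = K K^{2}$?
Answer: $-19113$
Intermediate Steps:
$a{\left(K \right)} = K^{3}$
$a{\left(-93 - -63 \right)} - -7887 = \left(-93 - -63\right)^{3} - -7887 = \left(-93 + 63\right)^{3} + 7887 = \left(-30\right)^{3} + 7887 = -27000 + 7887 = -19113$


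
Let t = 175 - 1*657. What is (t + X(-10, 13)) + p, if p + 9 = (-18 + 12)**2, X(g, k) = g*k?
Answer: -585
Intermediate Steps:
t = -482 (t = 175 - 657 = -482)
p = 27 (p = -9 + (-18 + 12)**2 = -9 + (-6)**2 = -9 + 36 = 27)
(t + X(-10, 13)) + p = (-482 - 10*13) + 27 = (-482 - 130) + 27 = -612 + 27 = -585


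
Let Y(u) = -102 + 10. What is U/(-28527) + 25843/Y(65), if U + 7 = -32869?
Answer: -734198669/2624484 ≈ -279.75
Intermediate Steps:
Y(u) = -92
U = -32876 (U = -7 - 32869 = -32876)
U/(-28527) + 25843/Y(65) = -32876/(-28527) + 25843/(-92) = -32876*(-1/28527) + 25843*(-1/92) = 32876/28527 - 25843/92 = -734198669/2624484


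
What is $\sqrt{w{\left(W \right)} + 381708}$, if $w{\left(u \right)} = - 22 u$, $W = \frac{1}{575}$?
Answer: $\frac{\sqrt{5048087794}}{115} \approx 617.83$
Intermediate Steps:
$W = \frac{1}{575} \approx 0.0017391$
$\sqrt{w{\left(W \right)} + 381708} = \sqrt{\left(-22\right) \frac{1}{575} + 381708} = \sqrt{- \frac{22}{575} + 381708} = \sqrt{\frac{219482078}{575}} = \frac{\sqrt{5048087794}}{115}$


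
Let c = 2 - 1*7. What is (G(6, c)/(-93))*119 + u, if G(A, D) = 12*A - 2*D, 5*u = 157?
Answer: -34189/465 ≈ -73.525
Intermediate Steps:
c = -5 (c = 2 - 7 = -5)
u = 157/5 (u = (⅕)*157 = 157/5 ≈ 31.400)
G(A, D) = -2*D + 12*A
(G(6, c)/(-93))*119 + u = ((-2*(-5) + 12*6)/(-93))*119 + 157/5 = ((10 + 72)*(-1/93))*119 + 157/5 = (82*(-1/93))*119 + 157/5 = -82/93*119 + 157/5 = -9758/93 + 157/5 = -34189/465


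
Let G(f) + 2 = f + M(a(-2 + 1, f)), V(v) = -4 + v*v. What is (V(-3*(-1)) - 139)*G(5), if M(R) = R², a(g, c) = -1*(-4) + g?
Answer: -1608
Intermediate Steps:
a(g, c) = 4 + g
V(v) = -4 + v²
G(f) = 7 + f (G(f) = -2 + (f + (4 + (-2 + 1))²) = -2 + (f + (4 - 1)²) = -2 + (f + 3²) = -2 + (f + 9) = -2 + (9 + f) = 7 + f)
(V(-3*(-1)) - 139)*G(5) = ((-4 + (-3*(-1))²) - 139)*(7 + 5) = ((-4 + 3²) - 139)*12 = ((-4 + 9) - 139)*12 = (5 - 139)*12 = -134*12 = -1608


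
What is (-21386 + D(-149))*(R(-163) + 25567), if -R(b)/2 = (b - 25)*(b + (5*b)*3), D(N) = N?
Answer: 20566807935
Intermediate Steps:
R(b) = -32*b*(-25 + b) (R(b) = -2*(b - 25)*(b + (5*b)*3) = -2*(-25 + b)*(b + 15*b) = -2*(-25 + b)*16*b = -32*b*(-25 + b))
(-21386 + D(-149))*(R(-163) + 25567) = (-21386 - 149)*(32*(-163)*(25 - 1*(-163)) + 25567) = -21535*(32*(-163)*(25 + 163) + 25567) = -21535*(32*(-163)*188 + 25567) = -21535*(-980608 + 25567) = -21535*(-955041) = 20566807935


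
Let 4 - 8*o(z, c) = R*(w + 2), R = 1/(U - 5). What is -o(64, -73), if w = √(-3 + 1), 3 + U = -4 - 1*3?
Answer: -31/60 - I*√2/120 ≈ -0.51667 - 0.011785*I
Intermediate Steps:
U = -10 (U = -3 + (-4 - 1*3) = -3 + (-4 - 3) = -3 - 7 = -10)
R = -1/15 (R = 1/(-10 - 5) = 1/(-15) = -1/15 ≈ -0.066667)
w = I*√2 (w = √(-2) = I*√2 ≈ 1.4142*I)
o(z, c) = 31/60 + I*√2/120 (o(z, c) = ½ - (-1)*(I*√2 + 2)/120 = ½ - (-1)*(2 + I*√2)/120 = ½ - (-2/15 - I*√2/15)/8 = ½ + (1/60 + I*√2/120) = 31/60 + I*√2/120)
-o(64, -73) = -(31/60 + I*√2/120) = -31/60 - I*√2/120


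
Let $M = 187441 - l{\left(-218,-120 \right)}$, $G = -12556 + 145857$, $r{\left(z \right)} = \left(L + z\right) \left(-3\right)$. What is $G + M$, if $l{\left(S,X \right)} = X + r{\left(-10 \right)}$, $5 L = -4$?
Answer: $\frac{1604148}{5} \approx 3.2083 \cdot 10^{5}$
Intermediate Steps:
$L = - \frac{4}{5}$ ($L = \frac{1}{5} \left(-4\right) = - \frac{4}{5} \approx -0.8$)
$r{\left(z \right)} = \frac{12}{5} - 3 z$ ($r{\left(z \right)} = \left(- \frac{4}{5} + z\right) \left(-3\right) = \frac{12}{5} - 3 z$)
$G = 133301$
$l{\left(S,X \right)} = \frac{162}{5} + X$ ($l{\left(S,X \right)} = X + \left(\frac{12}{5} - -30\right) = X + \left(\frac{12}{5} + 30\right) = X + \frac{162}{5} = \frac{162}{5} + X$)
$M = \frac{937643}{5}$ ($M = 187441 - \left(\frac{162}{5} - 120\right) = 187441 - - \frac{438}{5} = 187441 + \frac{438}{5} = \frac{937643}{5} \approx 1.8753 \cdot 10^{5}$)
$G + M = 133301 + \frac{937643}{5} = \frac{1604148}{5}$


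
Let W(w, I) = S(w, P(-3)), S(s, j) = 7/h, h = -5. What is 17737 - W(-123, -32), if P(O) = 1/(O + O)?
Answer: 88692/5 ≈ 17738.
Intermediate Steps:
P(O) = 1/(2*O)
S(s, j) = -7/5 (S(s, j) = 7/(-5) = 7*(-1/5) = -7/5)
W(w, I) = -7/5
17737 - W(-123, -32) = 17737 - 1*(-7/5) = 17737 + 7/5 = 88692/5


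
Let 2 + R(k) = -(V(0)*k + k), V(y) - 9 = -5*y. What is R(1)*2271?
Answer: -27252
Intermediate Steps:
V(y) = 9 - 5*y
R(k) = -2 - 10*k (R(k) = -2 - ((9 - 5*0)*k + k) = -2 - ((9 + 0)*k + k) = -2 - (9*k + k) = -2 - 10*k)
R(1)*2271 = (-2 - 10*1)*2271 = (-2 - 10)*2271 = -12*2271 = -27252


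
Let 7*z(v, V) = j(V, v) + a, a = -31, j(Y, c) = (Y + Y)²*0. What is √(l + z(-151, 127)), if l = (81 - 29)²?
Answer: √132279/7 ≈ 51.957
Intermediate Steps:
l = 2704 (l = 52² = 2704)
j(Y, c) = 0 (j(Y, c) = (2*Y)²*0 = (4*Y²)*0 = 0)
z(v, V) = -31/7 (z(v, V) = (0 - 31)/7 = (⅐)*(-31) = -31/7)
√(l + z(-151, 127)) = √(2704 - 31/7) = √(18897/7) = √132279/7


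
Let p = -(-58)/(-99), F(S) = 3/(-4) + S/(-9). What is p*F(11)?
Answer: 2059/1782 ≈ 1.1554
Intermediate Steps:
F(S) = -¾ - S/9 (F(S) = 3*(-¼) + S*(-⅑) = -¾ - S/9)
p = -58/99 (p = -(-58)*(-1)/99 = -1*58/99 = -58/99 ≈ -0.58586)
p*F(11) = -58*(-¾ - ⅑*11)/99 = -58*(-¾ - 11/9)/99 = -58/99*(-71/36) = 2059/1782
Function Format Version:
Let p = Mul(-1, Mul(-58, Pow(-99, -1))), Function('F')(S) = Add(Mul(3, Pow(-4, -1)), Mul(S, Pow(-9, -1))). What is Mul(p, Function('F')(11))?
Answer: Rational(2059, 1782) ≈ 1.1554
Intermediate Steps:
Function('F')(S) = Add(Rational(-3, 4), Mul(Rational(-1, 9), S)) (Function('F')(S) = Add(Mul(3, Rational(-1, 4)), Mul(S, Rational(-1, 9))) = Add(Rational(-3, 4), Mul(Rational(-1, 9), S)))
p = Rational(-58, 99) (p = Mul(-1, Mul(-58, Rational(-1, 99))) = Mul(-1, Rational(58, 99)) = Rational(-58, 99) ≈ -0.58586)
Mul(p, Function('F')(11)) = Mul(Rational(-58, 99), Add(Rational(-3, 4), Mul(Rational(-1, 9), 11))) = Mul(Rational(-58, 99), Add(Rational(-3, 4), Rational(-11, 9))) = Mul(Rational(-58, 99), Rational(-71, 36)) = Rational(2059, 1782)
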